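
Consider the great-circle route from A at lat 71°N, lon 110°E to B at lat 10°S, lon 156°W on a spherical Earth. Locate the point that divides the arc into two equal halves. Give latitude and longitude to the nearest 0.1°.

≈ lat 37.2°N, lon 174.7°W

Convert each endpoint to a unit vector on the sphere (x = cos φ cos λ, y = cos φ sin λ, z = sin φ).
The central angle between the endpoints is δ = arccos(p₁·p₂) ≈ 1.758 rad (100.8°).
Interpolate at f = 1/2 with slerp weights a = sin((1−f)δ)/sin δ ≈ 0.784, b = sin(fδ)/sin δ ≈ 0.784.
p = a·p₁ + b·p₂ ≈ (-0.793, -0.074, 0.605); φ = arcsin(p_z) ≈ 37.24°, λ = atan2(p_y, p_x) ≈ -174.65°.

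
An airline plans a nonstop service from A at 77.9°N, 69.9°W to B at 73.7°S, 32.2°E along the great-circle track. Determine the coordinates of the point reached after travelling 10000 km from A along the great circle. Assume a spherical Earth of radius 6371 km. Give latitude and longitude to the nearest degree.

≈ 6°S, 7°W

Convert each endpoint to a unit vector on the sphere (x = cos φ cos λ, y = cos φ sin λ, z = sin φ).
The central angle between the endpoints is δ = arccos(p₁·p₂) ≈ 2.827 rad (162.0°). The total great-circle distance is δ·R ≈ 2.827 × 6371 ≈ 18009 km, so the target fraction is f = 10000/18009 ≈ 0.555.
Interpolate at f ≈ 0.555 with slerp weights a = sin((1−f)δ)/sin δ ≈ 3.071, b = sin(fδ)/sin δ ≈ 3.228.
p = a·p₁ + b·p₂ ≈ (0.988, -0.122, -0.096); φ = arcsin(p_z) ≈ -5.51°, λ = atan2(p_y, p_x) ≈ -7.02°.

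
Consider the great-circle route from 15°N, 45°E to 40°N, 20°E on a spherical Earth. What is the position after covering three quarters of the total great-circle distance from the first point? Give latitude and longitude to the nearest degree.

≈ 34°N, 27°E

From cos δ = sin φ₁ sin φ₂ + cos φ₁ cos φ₂ cos Δλ, the central angle is δ ≈ 0.579 rad (33.2°).
Interpolate at f = 3/4 with slerp weights a = sin((1−f)δ)/sin δ ≈ 0.264, b = sin(fδ)/sin δ ≈ 0.769.
p = a·p₁ + b·p₂ ≈ (0.734, 0.382, 0.562); φ = arcsin(p_z) ≈ 34.23°, λ = atan2(p_y, p_x) ≈ 27.48°.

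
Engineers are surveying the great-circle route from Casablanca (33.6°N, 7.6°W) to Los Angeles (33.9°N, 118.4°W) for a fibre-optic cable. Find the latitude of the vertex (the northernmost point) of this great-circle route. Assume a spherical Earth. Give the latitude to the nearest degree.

≈ 50°N

The great circle lies in the plane with unit normal n̂ = (p₁ × p₂)/|p₁ × p₂|.
Here n̂_z ≈ -0.648; the vertex latitude is φ_max = arccos|n̂_z| ≈ 49.6°.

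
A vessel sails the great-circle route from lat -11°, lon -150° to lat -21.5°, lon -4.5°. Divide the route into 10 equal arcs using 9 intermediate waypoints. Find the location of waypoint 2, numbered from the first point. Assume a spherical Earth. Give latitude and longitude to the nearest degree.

Write both endpoints as unit vectors p₁, p₂ with components (cos φ cos λ, cos φ sin λ, sin φ).
The central angle between the endpoints is δ = arccos(p₁·p₂) ≈ 2.322 rad (133.1°).
Interpolate at f = 2/10 with slerp weights a = sin((1−f)δ)/sin δ ≈ 1.313, b = sin(fδ)/sin δ ≈ 0.613.
p = a·p₁ + b·p₂ ≈ (-0.547, -0.689, -0.475); φ = arcsin(p_z) ≈ -28.37°, λ = atan2(p_y, p_x) ≈ -128.46°.

≈ lat -28°, lon -128°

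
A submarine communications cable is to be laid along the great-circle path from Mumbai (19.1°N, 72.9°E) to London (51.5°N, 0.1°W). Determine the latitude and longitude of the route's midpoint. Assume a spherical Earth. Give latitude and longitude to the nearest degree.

Convert each endpoint to a unit vector on the sphere (x = cos φ cos λ, y = cos φ sin λ, z = sin φ).
The central angle between the endpoints is δ = arccos(p₁·p₂) ≈ 1.128 rad (64.7°).
Interpolate at f = 1/2 with slerp weights a = sin((1−f)δ)/sin δ ≈ 0.592, b = sin(fδ)/sin δ ≈ 0.592.
p = a·p₁ + b·p₂ ≈ (0.533, 0.534, 0.657); φ = arcsin(p_z) ≈ 41.05°, λ = atan2(p_y, p_x) ≈ 45.05°.

≈ 41°N, 45°E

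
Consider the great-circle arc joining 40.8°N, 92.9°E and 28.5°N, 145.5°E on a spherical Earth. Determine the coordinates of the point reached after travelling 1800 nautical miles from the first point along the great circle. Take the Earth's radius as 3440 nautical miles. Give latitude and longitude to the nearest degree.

≈ 35°N, 130°E

Convert each endpoint to a unit vector on the sphere (x = cos φ cos λ, y = cos φ sin λ, z = sin φ).
The central angle between the endpoints is δ = arccos(p₁·p₂) ≈ 0.773 rad (44.3°). The total great-circle distance is δ·R ≈ 0.773 × 3440 ≈ 2659 nmi, so the target fraction is f = 1800/2659 ≈ 0.677.
Interpolate at f ≈ 0.677 with slerp weights a = sin((1−f)δ)/sin δ ≈ 0.354, b = sin(fδ)/sin δ ≈ 0.716.
p = a·p₁ + b·p₂ ≈ (-0.532, 0.624, 0.573); φ = arcsin(p_z) ≈ 34.94°, λ = atan2(p_y, p_x) ≈ 130.45°.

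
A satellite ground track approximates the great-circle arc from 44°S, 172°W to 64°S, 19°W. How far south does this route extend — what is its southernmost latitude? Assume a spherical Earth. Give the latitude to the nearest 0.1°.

The great circle lies in the plane with unit normal n̂ = (p₁ × p₂)/|p₁ × p₂|.
Here n̂_z ≈ +0.152; the vertex latitude is φ_max = arccos|n̂_z| ≈ 81.2°.
Check via Clairaut: cos φ_max = |cos φ₁| · sin C = cos(44.0°)·sin(167.8°) ≈ 0.152, again giving ≈ 81.2°.

≈ 81.2°S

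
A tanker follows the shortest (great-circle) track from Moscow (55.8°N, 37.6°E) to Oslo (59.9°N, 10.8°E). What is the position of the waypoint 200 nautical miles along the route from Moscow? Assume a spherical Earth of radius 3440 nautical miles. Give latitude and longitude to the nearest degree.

≈ (57°N, 32°E)

Write both endpoints as unit vectors p₁, p₂ with components (cos φ cos λ, cos φ sin λ, sin φ).
The central angle between the endpoints is δ = arccos(p₁·p₂) ≈ 0.257 rad (14.7°). The total great-circle distance is δ·R ≈ 0.257 × 3440 ≈ 884 nmi, so the target fraction is f = 200/884 ≈ 0.226.
Interpolate at f ≈ 0.226 with slerp weights a = sin((1−f)δ)/sin δ ≈ 0.777, b = sin(fδ)/sin δ ≈ 0.229.
p = a·p₁ + b·p₂ ≈ (0.459, 0.288, 0.841); φ = arcsin(p_z) ≈ 57.20°, λ = atan2(p_y, p_x) ≈ 32.12°.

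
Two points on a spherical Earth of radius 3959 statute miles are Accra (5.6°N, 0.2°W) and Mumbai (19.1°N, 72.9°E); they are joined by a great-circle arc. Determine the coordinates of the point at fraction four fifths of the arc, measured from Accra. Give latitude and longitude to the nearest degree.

The haversine formula gives a central angle δ ≈ 1.261 rad (72.2°) between the endpoints.
Interpolate at f = 4/5 with slerp weights a = sin((1−f)δ)/sin δ ≈ 0.262, b = sin(fδ)/sin δ ≈ 0.888.
p = a·p₁ + b·p₂ ≈ (0.508, 0.801, 0.316); φ = arcsin(p_z) ≈ 18.44°, λ = atan2(p_y, p_x) ≈ 57.66°.

≈ 18°N, 58°E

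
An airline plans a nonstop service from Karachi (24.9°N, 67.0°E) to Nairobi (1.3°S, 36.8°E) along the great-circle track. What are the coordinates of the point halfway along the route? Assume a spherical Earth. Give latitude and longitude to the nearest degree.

Convert each endpoint to a unit vector on the sphere (x = cos φ cos λ, y = cos φ sin λ, z = sin φ).
The central angle between the endpoints is δ = arccos(p₁·p₂) ≈ 0.685 rad (39.3°).
Interpolate at f = 1/2 with slerp weights a = sin((1−f)δ)/sin δ ≈ 0.531, b = sin(fδ)/sin δ ≈ 0.531.
p = a·p₁ + b·p₂ ≈ (0.613, 0.761, 0.211); φ = arcsin(p_z) ≈ 12.21°, λ = atan2(p_y, p_x) ≈ 51.15°.

≈ 12°N, 51°E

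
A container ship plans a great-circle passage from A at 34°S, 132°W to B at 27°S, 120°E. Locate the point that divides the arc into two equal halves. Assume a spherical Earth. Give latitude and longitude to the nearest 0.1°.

The haversine formula gives a central angle δ ≈ 1.545 rad (88.5°) between the endpoints.
Interpolate at f = 1/2 with slerp weights a = sin((1−f)δ)/sin δ ≈ 0.698, b = sin(fδ)/sin δ ≈ 0.698.
p = a·p₁ + b·p₂ ≈ (-0.698, 0.109, -0.707); φ = arcsin(p_z) ≈ -45.03°, λ = atan2(p_y, p_x) ≈ 171.16°.

≈ 45.0°S, 171.2°E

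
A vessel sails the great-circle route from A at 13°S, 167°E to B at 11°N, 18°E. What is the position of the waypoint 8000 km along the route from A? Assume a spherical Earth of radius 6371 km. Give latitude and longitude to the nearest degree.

From cos δ = sin φ₁ sin φ₂ + cos φ₁ cos φ₂ cos Δλ, the central angle is δ ≈ 2.612 rad (149.6°). The total great-circle distance is δ·R ≈ 2.612 × 6371 ≈ 16638 km, so the target fraction is f = 8000/16638 ≈ 0.481.
Interpolate at f ≈ 0.481 with slerp weights a = sin((1−f)δ)/sin δ ≈ 1.932, b = sin(fδ)/sin δ ≈ 1.881.
p = a·p₁ + b·p₂ ≈ (-0.079, 0.994, -0.076); φ = arcsin(p_z) ≈ -4.35°, λ = atan2(p_y, p_x) ≈ 94.54°.

≈ 4°S, 95°E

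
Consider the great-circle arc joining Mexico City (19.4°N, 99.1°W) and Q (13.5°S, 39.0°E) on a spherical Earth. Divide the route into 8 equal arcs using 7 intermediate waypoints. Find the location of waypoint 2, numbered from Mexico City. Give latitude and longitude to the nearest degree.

From cos δ = sin φ₁ sin φ₂ + cos φ₁ cos φ₂ cos Δλ, the central angle is δ ≈ 2.434 rad (139.5°).
Interpolate at f = 2/8 with slerp weights a = sin((1−f)δ)/sin δ ≈ 1.489, b = sin(fδ)/sin δ ≈ 0.880.
p = a·p₁ + b·p₂ ≈ (0.443, -0.849, 0.289); φ = arcsin(p_z) ≈ 16.82°, λ = atan2(p_y, p_x) ≈ -62.45°.

≈ (17°N, 62°W)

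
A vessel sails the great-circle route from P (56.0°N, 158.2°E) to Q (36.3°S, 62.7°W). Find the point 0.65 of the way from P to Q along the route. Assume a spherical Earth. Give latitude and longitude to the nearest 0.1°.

≈ (5.8°N, 93.8°W)

Write both endpoints as unit vectors p₁, p₂ with components (cos φ cos λ, cos φ sin λ, sin φ).
The central angle between the endpoints is δ = arccos(p₁·p₂) ≈ 2.552 rad (146.2°).
Interpolate at f = 0.65 with slerp weights a = sin((1−f)δ)/sin δ ≈ 1.402, b = sin(fδ)/sin δ ≈ 1.793.
p = a·p₁ + b·p₂ ≈ (-0.065, -0.993, 0.101); φ = arcsin(p_z) ≈ 5.81°, λ = atan2(p_y, p_x) ≈ -93.77°.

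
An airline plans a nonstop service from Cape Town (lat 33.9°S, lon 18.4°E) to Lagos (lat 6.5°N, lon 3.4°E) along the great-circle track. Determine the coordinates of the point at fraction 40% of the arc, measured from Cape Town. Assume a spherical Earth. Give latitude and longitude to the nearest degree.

Convert each endpoint to a unit vector on the sphere (x = cos φ cos λ, y = cos φ sin λ, z = sin φ).
The central angle between the endpoints is δ = arccos(p₁·p₂) ≈ 0.747 rad (42.8°).
Interpolate at f = 0.40 with slerp weights a = sin((1−f)δ)/sin δ ≈ 0.638, b = sin(fδ)/sin δ ≈ 0.433.
p = a·p₁ + b·p₂ ≈ (0.932, 0.193, -0.307); φ = arcsin(p_z) ≈ -17.86°, λ = atan2(p_y, p_x) ≈ 11.68°.

≈ lat 18°S, lon 12°E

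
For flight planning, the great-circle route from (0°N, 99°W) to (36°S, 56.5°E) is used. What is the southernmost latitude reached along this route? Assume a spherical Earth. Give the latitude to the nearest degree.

The great circle lies in the plane with unit normal n̂ = (p₁ × p₂)/|p₁ × p₂|.
Here n̂_z ≈ +0.496; the vertex latitude is φ_max = arccos|n̂_z| ≈ 60.3°.

≈ 60°S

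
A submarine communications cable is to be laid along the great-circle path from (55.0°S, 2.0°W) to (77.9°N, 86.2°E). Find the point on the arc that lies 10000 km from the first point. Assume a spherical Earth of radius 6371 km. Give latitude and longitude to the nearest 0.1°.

Convert each endpoint to a unit vector on the sphere (x = cos φ cos λ, y = cos φ sin λ, z = sin φ).
The central angle between the endpoints is δ = arccos(p₁·p₂) ≈ 2.493 rad (142.9°). The total great-circle distance is δ·R ≈ 2.493 × 6371 ≈ 15885 km, so the target fraction is f = 10000/15885 ≈ 0.630.
Interpolate at f ≈ 0.630 with slerp weights a = sin((1−f)δ)/sin δ ≈ 1.322, b = sin(fδ)/sin δ ≈ 1.656.
p = a·p₁ + b·p₂ ≈ (0.781, 0.320, 0.537); φ = arcsin(p_z) ≈ 32.48°, λ = atan2(p_y, p_x) ≈ 22.29°.

≈ (32.5°N, 22.3°E)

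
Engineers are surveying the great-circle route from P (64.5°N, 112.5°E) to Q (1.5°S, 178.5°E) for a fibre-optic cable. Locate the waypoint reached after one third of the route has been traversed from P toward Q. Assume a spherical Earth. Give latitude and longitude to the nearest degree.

Convert each endpoint to a unit vector on the sphere (x = cos φ cos λ, y = cos φ sin λ, z = sin φ).
The central angle between the endpoints is δ = arccos(p₁·p₂) ≈ 1.419 rad (81.3°).
Interpolate at f = 1/3 with slerp weights a = sin((1−f)δ)/sin δ ≈ 0.820, b = sin(fδ)/sin δ ≈ 0.461.
p = a·p₁ + b·p₂ ≈ (-0.596, 0.338, 0.728); φ = arcsin(p_z) ≈ 46.76°, λ = atan2(p_y, p_x) ≈ 150.40°.

≈ (47°N, 150°E)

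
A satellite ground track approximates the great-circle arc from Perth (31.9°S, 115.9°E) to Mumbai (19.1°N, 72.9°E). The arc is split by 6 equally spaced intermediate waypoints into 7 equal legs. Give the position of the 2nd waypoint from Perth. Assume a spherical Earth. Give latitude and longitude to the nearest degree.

≈ 18°S, 102°E

Convert each endpoint to a unit vector on the sphere (x = cos φ cos λ, y = cos φ sin λ, z = sin φ).
The central angle between the endpoints is δ = arccos(p₁·p₂) ≈ 1.144 rad (65.6°).
Interpolate at f = 2/7 with slerp weights a = sin((1−f)δ)/sin δ ≈ 0.801, b = sin(fδ)/sin δ ≈ 0.353.
p = a·p₁ + b·p₂ ≈ (-0.199, 0.930, -0.308); φ = arcsin(p_z) ≈ -17.93°, λ = atan2(p_y, p_x) ≈ 102.08°.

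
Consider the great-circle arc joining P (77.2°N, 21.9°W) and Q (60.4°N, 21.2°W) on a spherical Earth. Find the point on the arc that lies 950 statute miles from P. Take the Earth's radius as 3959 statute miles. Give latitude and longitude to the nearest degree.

Convert each endpoint to a unit vector on the sphere (x = cos φ cos λ, y = cos φ sin λ, z = sin φ).
The central angle between the endpoints is δ = arccos(p₁·p₂) ≈ 0.293 rad (16.8°). The total great-circle distance is δ·R ≈ 0.293 × 3959 ≈ 1161 mi, so the target fraction is f = 950/1161 ≈ 0.818.
Interpolate at f ≈ 0.818 with slerp weights a = sin((1−f)δ)/sin δ ≈ 0.184, b = sin(fδ)/sin δ ≈ 0.822.
p = a·p₁ + b·p₂ ≈ (0.417, -0.162, 0.895); φ = arcsin(p_z) ≈ 63.45°, λ = atan2(p_y, p_x) ≈ -21.26°.

≈ (63°N, 21°W)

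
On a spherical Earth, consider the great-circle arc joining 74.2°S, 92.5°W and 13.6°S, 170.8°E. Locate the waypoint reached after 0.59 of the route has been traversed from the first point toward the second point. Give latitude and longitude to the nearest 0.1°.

Convert each endpoint to a unit vector on the sphere (x = cos φ cos λ, y = cos φ sin λ, z = sin φ).
The central angle between the endpoints is δ = arccos(p₁·p₂) ≈ 1.374 rad (78.7°).
Interpolate at f = 0.59 with slerp weights a = sin((1−f)δ)/sin δ ≈ 0.545, b = sin(fδ)/sin δ ≈ 0.739.
p = a·p₁ + b·p₂ ≈ (-0.716, -0.033, -0.698); φ = arcsin(p_z) ≈ -44.25°, λ = atan2(p_y, p_x) ≈ -177.34°.

≈ 44.2°S, 177.3°W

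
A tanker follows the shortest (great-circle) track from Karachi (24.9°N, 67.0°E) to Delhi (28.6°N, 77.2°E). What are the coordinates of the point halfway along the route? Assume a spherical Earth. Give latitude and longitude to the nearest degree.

≈ 27°N, 72°E

Write both endpoints as unit vectors p₁, p₂ with components (cos φ cos λ, cos φ sin λ, sin φ).
The central angle between the endpoints is δ = arccos(p₁·p₂) ≈ 0.172 rad (9.8°).
Interpolate at f = 1/2 with slerp weights a = sin((1−f)δ)/sin δ ≈ 0.502, b = sin(fδ)/sin δ ≈ 0.502.
p = a·p₁ + b·p₂ ≈ (0.275, 0.849, 0.452); φ = arcsin(p_z) ≈ 26.84°, λ = atan2(p_y, p_x) ≈ 72.02°.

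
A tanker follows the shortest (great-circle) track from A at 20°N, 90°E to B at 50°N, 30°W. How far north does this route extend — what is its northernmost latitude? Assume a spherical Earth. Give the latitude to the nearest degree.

≈ 58°N

The great circle lies in the plane with unit normal n̂ = (p₁ × p₂)/|p₁ × p₂|.
Here n̂_z ≈ -0.524; the vertex latitude is φ_max = arccos|n̂_z| ≈ 58.4°.
Check via Clairaut: cos φ_max = |cos φ₁| · sin C = cos(20.0°)·sin(33.9°) ≈ 0.524, again giving ≈ 58.4°.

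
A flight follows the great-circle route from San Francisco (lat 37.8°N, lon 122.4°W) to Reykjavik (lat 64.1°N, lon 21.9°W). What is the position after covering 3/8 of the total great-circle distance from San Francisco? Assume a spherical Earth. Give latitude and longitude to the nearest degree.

Convert each endpoint to a unit vector on the sphere (x = cos φ cos λ, y = cos φ sin λ, z = sin φ).
The central angle between the endpoints is δ = arccos(p₁·p₂) ≈ 1.060 rad (60.8°).
Interpolate at f = 3/8 with slerp weights a = sin((1−f)δ)/sin δ ≈ 0.705, b = sin(fδ)/sin δ ≈ 0.444.
p = a·p₁ + b·p₂ ≈ (-0.119, -0.543, 0.831); φ = arcsin(p_z) ≈ 56.25°, λ = atan2(p_y, p_x) ≈ -102.33°.

≈ lat 56°N, lon 102°W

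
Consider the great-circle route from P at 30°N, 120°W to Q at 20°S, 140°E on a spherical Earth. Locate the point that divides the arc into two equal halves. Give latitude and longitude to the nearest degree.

≈ 8°N, 173°W

Convert each endpoint to a unit vector on the sphere (x = cos φ cos λ, y = cos φ sin λ, z = sin φ).
The central angle between the endpoints is δ = arccos(p₁·p₂) ≈ 1.888 rad (108.2°).
Interpolate at f = 1/2 with slerp weights a = sin((1−f)δ)/sin δ ≈ 0.853, b = sin(fδ)/sin δ ≈ 0.853.
p = a·p₁ + b·p₂ ≈ (-0.983, -0.124, 0.135); φ = arcsin(p_z) ≈ 7.74°, λ = atan2(p_y, p_x) ≈ -172.78°.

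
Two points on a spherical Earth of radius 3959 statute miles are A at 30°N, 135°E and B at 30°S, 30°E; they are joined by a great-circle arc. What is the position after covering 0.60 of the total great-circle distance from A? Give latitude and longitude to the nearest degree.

≈ 7°S, 73°E

From cos δ = sin φ₁ sin φ₂ + cos φ₁ cos φ₂ cos Δλ, the central angle is δ ≈ 2.031 rad (116.4°).
Interpolate at f = 0.60 with slerp weights a = sin((1−f)δ)/sin δ ≈ 0.810, b = sin(fδ)/sin δ ≈ 1.048.
p = a·p₁ + b·p₂ ≈ (0.290, 0.950, -0.119); φ = arcsin(p_z) ≈ -6.82°, λ = atan2(p_y, p_x) ≈ 73.05°.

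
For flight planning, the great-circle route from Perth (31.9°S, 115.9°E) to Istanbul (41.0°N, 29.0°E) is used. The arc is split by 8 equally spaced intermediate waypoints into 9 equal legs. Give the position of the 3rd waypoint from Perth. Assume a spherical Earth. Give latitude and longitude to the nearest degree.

≈ 7°S, 88°E

The haversine formula gives a central angle δ ≈ 1.888 rad (108.2°) between the endpoints.
Interpolate at f = 3/9 with slerp weights a = sin((1−f)δ)/sin δ ≈ 1.002, b = sin(fδ)/sin δ ≈ 0.620.
p = a·p₁ + b·p₂ ≈ (0.038, 0.992, -0.123); φ = arcsin(p_z) ≈ -7.06°, λ = atan2(p_y, p_x) ≈ 87.83°.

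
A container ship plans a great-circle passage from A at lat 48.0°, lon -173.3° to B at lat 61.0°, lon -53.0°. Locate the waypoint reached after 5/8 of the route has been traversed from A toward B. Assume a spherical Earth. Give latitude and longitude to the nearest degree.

≈ lat 71°, lon -106°

The haversine formula gives a central angle δ ≈ 1.063 rad (60.9°) between the endpoints.
Interpolate at f = 5/8 with slerp weights a = sin((1−f)δ)/sin δ ≈ 0.444, b = sin(fδ)/sin δ ≈ 0.706.
p = a·p₁ + b·p₂ ≈ (-0.089, -0.308, 0.947); φ = arcsin(p_z) ≈ 71.30°, λ = atan2(p_y, p_x) ≈ -106.18°.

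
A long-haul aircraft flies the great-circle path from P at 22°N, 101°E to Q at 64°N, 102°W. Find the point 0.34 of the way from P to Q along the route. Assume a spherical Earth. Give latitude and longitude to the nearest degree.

≈ 53°N, 109°E

Write both endpoints as unit vectors p₁, p₂ with components (cos φ cos λ, cos φ sin λ, sin φ).
The central angle between the endpoints is δ = arccos(p₁·p₂) ≈ 1.608 rad (92.1°).
Interpolate at f = 0.34 with slerp weights a = sin((1−f)δ)/sin δ ≈ 0.874, b = sin(fδ)/sin δ ≈ 0.520.
p = a·p₁ + b·p₂ ≈ (-0.202, 0.572, 0.795); φ = arcsin(p_z) ≈ 52.65°, λ = atan2(p_y, p_x) ≈ 109.45°.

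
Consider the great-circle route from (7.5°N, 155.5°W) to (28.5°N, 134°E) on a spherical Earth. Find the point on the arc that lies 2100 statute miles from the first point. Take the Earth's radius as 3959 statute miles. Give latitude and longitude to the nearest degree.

≈ (20°N, 176°E)

The haversine formula gives a central angle δ ≈ 1.210 rad (69.3°) between the endpoints. The total great-circle distance is δ·R ≈ 1.210 × 3959 ≈ 4790 mi, so the target fraction is f = 2100/4790 ≈ 0.438.
Interpolate at f ≈ 0.438 with slerp weights a = sin((1−f)δ)/sin δ ≈ 0.672, b = sin(fδ)/sin δ ≈ 0.541.
p = a·p₁ + b·p₂ ≈ (-0.936, 0.066, 0.346); φ = arcsin(p_z) ≈ 20.22°, λ = atan2(p_y, p_x) ≈ 175.98°.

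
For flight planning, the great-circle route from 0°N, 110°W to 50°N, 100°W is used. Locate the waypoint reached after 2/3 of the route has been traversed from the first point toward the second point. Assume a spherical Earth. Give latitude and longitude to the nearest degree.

≈ 33°N, 104°W

The haversine formula gives a central angle δ ≈ 0.885 rad (50.7°) between the endpoints.
Interpolate at f = 2/3 with slerp weights a = sin((1−f)δ)/sin δ ≈ 0.376, b = sin(fδ)/sin δ ≈ 0.719.
p = a·p₁ + b·p₂ ≈ (-0.209, -0.808, 0.551); φ = arcsin(p_z) ≈ 33.42°, λ = atan2(p_y, p_x) ≈ -104.48°.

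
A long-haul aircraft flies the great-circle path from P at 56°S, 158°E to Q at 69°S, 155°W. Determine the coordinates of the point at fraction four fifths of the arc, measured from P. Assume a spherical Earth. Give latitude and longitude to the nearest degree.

≈ 68°S, 168°W

Convert each endpoint to a unit vector on the sphere (x = cos φ cos λ, y = cos φ sin λ, z = sin φ).
The central angle between the endpoints is δ = arccos(p₁·p₂) ≈ 0.426 rad (24.4°).
Interpolate at f = 4/5 with slerp weights a = sin((1−f)δ)/sin δ ≈ 0.206, b = sin(fδ)/sin δ ≈ 0.809.
p = a·p₁ + b·p₂ ≈ (-0.369, -0.079, -0.926); φ = arcsin(p_z) ≈ -67.80°, λ = atan2(p_y, p_x) ≈ -167.88°.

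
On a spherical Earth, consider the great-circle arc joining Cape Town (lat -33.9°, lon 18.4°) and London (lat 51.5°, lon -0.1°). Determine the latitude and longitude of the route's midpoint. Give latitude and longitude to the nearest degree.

≈ lat 9°, lon 10°

Write both endpoints as unit vectors p₁, p₂ with components (cos φ cos λ, cos φ sin λ, sin φ).
The central angle between the endpoints is δ = arccos(p₁·p₂) ≈ 1.517 rad (86.9°).
Interpolate at f = 1/2 with slerp weights a = sin((1−f)δ)/sin δ ≈ 0.689, b = sin(fδ)/sin δ ≈ 0.689.
p = a·p₁ + b·p₂ ≈ (0.971, 0.180, 0.155); φ = arcsin(p_z) ≈ 8.91°, λ = atan2(p_y, p_x) ≈ 10.48°.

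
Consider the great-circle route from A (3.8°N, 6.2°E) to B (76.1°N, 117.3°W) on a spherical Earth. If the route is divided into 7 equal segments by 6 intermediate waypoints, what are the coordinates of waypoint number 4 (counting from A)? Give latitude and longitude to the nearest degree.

≈ (56°N, 11°W)

Convert each endpoint to a unit vector on the sphere (x = cos φ cos λ, y = cos φ sin λ, z = sin φ).
The central angle between the endpoints is δ = arccos(p₁·p₂) ≈ 1.639 rad (93.9°).
Interpolate at f = 4/7 with slerp weights a = sin((1−f)δ)/sin δ ≈ 0.648, b = sin(fδ)/sin δ ≈ 0.807.
p = a·p₁ + b·p₂ ≈ (0.553, -0.103, 0.827); φ = arcsin(p_z) ≈ 55.75°, λ = atan2(p_y, p_x) ≈ -10.50°.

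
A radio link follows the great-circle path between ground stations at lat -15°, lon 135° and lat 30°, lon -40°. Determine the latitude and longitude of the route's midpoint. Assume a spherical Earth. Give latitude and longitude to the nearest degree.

≈ lat 62°, lon 99°

Write both endpoints as unit vectors p₁, p₂ with components (cos φ cos λ, cos φ sin λ, sin φ).
The central angle between the endpoints is δ = arccos(p₁·p₂) ≈ 2.868 rad (164.3°).
Interpolate at f = 1/2 with slerp weights a = sin((1−f)δ)/sin δ ≈ 3.663, b = sin(fδ)/sin δ ≈ 3.663.
p = a·p₁ + b·p₂ ≈ (-0.072, 0.463, 0.884); φ = arcsin(p_z) ≈ 62.07°, λ = atan2(p_y, p_x) ≈ 98.82°.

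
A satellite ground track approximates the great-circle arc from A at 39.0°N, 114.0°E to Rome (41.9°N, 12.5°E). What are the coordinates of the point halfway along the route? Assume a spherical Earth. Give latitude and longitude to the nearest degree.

The haversine formula gives a central angle δ ≈ 1.261 rad (72.2°) between the endpoints.
Interpolate at f = 1/2 with slerp weights a = sin((1−f)δ)/sin δ ≈ 0.619, b = sin(fδ)/sin δ ≈ 0.619.
p = a·p₁ + b·p₂ ≈ (0.254, 0.539, 0.803); φ = arcsin(p_z) ≈ 53.41°, λ = atan2(p_y, p_x) ≈ 64.76°.

≈ 53°N, 65°E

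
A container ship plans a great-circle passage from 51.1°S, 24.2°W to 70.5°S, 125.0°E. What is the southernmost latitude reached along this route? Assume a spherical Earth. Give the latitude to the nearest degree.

The great circle lies in the plane with unit normal n̂ = (p₁ × p₂)/|p₁ × p₂|.
Here n̂_z ≈ +0.129; the vertex latitude is φ_max = arccos|n̂_z| ≈ 82.6°.
Check via Clairaut: cos φ_max = |cos φ₁| · sin C = cos(51.1°)·sin(168.2°) ≈ 0.129, again giving ≈ 82.6°.

≈ 83°S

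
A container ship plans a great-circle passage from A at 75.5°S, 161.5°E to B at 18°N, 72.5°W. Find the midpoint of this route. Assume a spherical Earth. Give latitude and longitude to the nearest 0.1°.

≈ 38.5°S, 86.6°W

Write both endpoints as unit vectors p₁, p₂ with components (cos φ cos λ, cos φ sin λ, sin φ).
The central angle between the endpoints is δ = arccos(p₁·p₂) ≈ 2.025 rad (116.0°).
Interpolate at f = 1/2 with slerp weights a = sin((1−f)δ)/sin δ ≈ 0.944, b = sin(fδ)/sin δ ≈ 0.944.
p = a·p₁ + b·p₂ ≈ (0.046, -0.781, -0.622); φ = arcsin(p_z) ≈ -38.49°, λ = atan2(p_y, p_x) ≈ -86.64°.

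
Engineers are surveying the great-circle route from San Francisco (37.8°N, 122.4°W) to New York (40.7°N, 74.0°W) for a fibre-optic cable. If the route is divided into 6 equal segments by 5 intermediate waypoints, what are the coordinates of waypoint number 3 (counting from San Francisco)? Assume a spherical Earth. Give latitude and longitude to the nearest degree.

Write both endpoints as unit vectors p₁, p₂ with components (cos φ cos λ, cos φ sin λ, sin φ).
The central angle between the endpoints is δ = arccos(p₁·p₂) ≈ 0.648 rad (37.1°).
Interpolate at f = 3/6 with slerp weights a = sin((1−f)δ)/sin δ ≈ 0.527, b = sin(fδ)/sin δ ≈ 0.527.
p = a·p₁ + b·p₂ ≈ (-0.113, -0.736, 0.667); φ = arcsin(p_z) ≈ 41.85°, λ = atan2(p_y, p_x) ≈ -98.73°.

≈ 42°N, 99°W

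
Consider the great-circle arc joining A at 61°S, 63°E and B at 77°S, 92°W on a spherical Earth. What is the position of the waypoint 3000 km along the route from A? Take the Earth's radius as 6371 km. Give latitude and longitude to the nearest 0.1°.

The haversine formula gives a central angle δ ≈ 0.718 rad (41.1°) between the endpoints. The total great-circle distance is δ·R ≈ 0.718 × 6371 ≈ 4572 km, so the target fraction is f = 3000/4572 ≈ 0.656.
Interpolate at f ≈ 0.656 with slerp weights a = sin((1−f)δ)/sin δ ≈ 0.371, b = sin(fδ)/sin δ ≈ 0.690.
p = a·p₁ + b·p₂ ≈ (0.076, 0.005, -0.997); φ = arcsin(p_z) ≈ -85.61°, λ = atan2(p_y, p_x) ≈ 4.01°.

≈ 85.6°S, 4.0°E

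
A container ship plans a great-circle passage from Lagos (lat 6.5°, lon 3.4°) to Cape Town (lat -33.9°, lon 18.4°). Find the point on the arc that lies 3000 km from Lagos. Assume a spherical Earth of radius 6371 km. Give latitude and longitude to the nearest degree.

Convert each endpoint to a unit vector on the sphere (x = cos φ cos λ, y = cos φ sin λ, z = sin φ).
The central angle between the endpoints is δ = arccos(p₁·p₂) ≈ 0.747 rad (42.8°). The total great-circle distance is δ·R ≈ 0.747 × 6371 ≈ 4762 km, so the target fraction is f = 3000/4762 ≈ 0.630.
Interpolate at f ≈ 0.630 with slerp weights a = sin((1−f)δ)/sin δ ≈ 0.402, b = sin(fδ)/sin δ ≈ 0.667.
p = a·p₁ + b·p₂ ≈ (0.924, 0.199, -0.327); φ = arcsin(p_z) ≈ -19.07°, λ = atan2(p_y, p_x) ≈ 12.13°.

≈ lat -19°, lon 12°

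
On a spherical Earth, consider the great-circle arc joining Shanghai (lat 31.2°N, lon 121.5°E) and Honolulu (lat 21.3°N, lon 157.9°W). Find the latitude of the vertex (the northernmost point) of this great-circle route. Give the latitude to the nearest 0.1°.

≈ 34.0°N

The great circle lies in the plane with unit normal n̂ = (p₁ × p₂)/|p₁ × p₂|.
Here n̂_z ≈ +0.829; the vertex latitude is φ_max = arccos|n̂_z| ≈ 34.0°.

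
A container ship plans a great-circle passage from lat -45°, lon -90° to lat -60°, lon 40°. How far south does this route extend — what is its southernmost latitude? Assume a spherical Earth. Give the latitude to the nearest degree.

≈ -73°

The great circle lies in the plane with unit normal n̂ = (p₁ × p₂)/|p₁ × p₂|.
Here n̂_z ≈ +0.293; the vertex latitude is φ_max = arccos|n̂_z| ≈ 72.9°.
Check via Clairaut: cos φ_max = |cos φ₁| · sin C = cos(45.0°)·sin(155.5°) ≈ 0.293, again giving ≈ 72.9°.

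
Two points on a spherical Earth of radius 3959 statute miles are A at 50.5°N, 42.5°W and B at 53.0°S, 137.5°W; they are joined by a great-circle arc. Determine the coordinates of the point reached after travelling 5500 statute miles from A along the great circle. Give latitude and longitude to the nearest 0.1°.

Convert each endpoint to a unit vector on the sphere (x = cos φ cos λ, y = cos φ sin λ, z = sin φ).
The central angle between the endpoints is δ = arccos(p₁·p₂) ≈ 2.278 rad (130.5°). The total great-circle distance is δ·R ≈ 2.278 × 3959 ≈ 9018 mi, so the target fraction is f = 5500/9018 ≈ 0.610.
Interpolate at f ≈ 0.610 with slerp weights a = sin((1−f)δ)/sin δ ≈ 1.021, b = sin(fδ)/sin δ ≈ 1.294.
p = a·p₁ + b·p₂ ≈ (-0.095, -0.965, -0.245); φ = arcsin(p_z) ≈ -14.21°, λ = atan2(p_y, p_x) ≈ -95.64°.

≈ 14.2°S, 95.6°W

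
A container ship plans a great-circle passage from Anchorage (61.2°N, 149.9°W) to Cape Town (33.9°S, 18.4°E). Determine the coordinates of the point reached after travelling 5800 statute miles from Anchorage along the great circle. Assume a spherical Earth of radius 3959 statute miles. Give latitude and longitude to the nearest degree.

≈ 33°N, 5°E

From cos δ = sin φ₁ sin φ₂ + cos φ₁ cos φ₂ cos Δλ, the central angle is δ ≈ 2.647 rad (151.7°). The total great-circle distance is δ·R ≈ 2.647 × 3959 ≈ 10481 mi, so the target fraction is f = 5800/10481 ≈ 0.553.
Interpolate at f ≈ 0.553 with slerp weights a = sin((1−f)δ)/sin δ ≈ 1.951, b = sin(fδ)/sin δ ≈ 2.096.
p = a·p₁ + b·p₂ ≈ (0.838, 0.078, 0.540); φ = arcsin(p_z) ≈ 32.71°, λ = atan2(p_y, p_x) ≈ 5.31°.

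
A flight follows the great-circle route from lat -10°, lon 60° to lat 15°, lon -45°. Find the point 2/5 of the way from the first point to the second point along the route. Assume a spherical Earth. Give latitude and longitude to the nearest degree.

Write both endpoints as unit vectors p₁, p₂ with components (cos φ cos λ, cos φ sin λ, sin φ).
The central angle between the endpoints is δ = arccos(p₁·p₂) ≈ 1.866 rad (106.9°).
Interpolate at f = 2/5 with slerp weights a = sin((1−f)δ)/sin δ ≈ 0.941, b = sin(fδ)/sin δ ≈ 0.710.
p = a·p₁ + b·p₂ ≈ (0.948, 0.318, 0.020); φ = arcsin(p_z) ≈ 1.17°, λ = atan2(p_y, p_x) ≈ 18.52°.

≈ lat 1°, lon 19°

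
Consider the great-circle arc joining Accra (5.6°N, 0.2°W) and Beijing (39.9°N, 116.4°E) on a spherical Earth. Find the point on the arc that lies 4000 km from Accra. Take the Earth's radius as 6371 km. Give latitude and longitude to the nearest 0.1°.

Write both endpoints as unit vectors p₁, p₂ with components (cos φ cos λ, cos φ sin λ, sin φ).
The central angle between the endpoints is δ = arccos(p₁·p₂) ≈ 1.854 rad (106.2°). The total great-circle distance is δ·R ≈ 1.854 × 6371 ≈ 11811 km, so the target fraction is f = 4000/11811 ≈ 0.339.
Interpolate at f ≈ 0.339 with slerp weights a = sin((1−f)δ)/sin δ ≈ 0.980, b = sin(fδ)/sin δ ≈ 0.612.
p = a·p₁ + b·p₂ ≈ (0.767, 0.417, 0.488); φ = arcsin(p_z) ≈ 29.21°, λ = atan2(p_y, p_x) ≈ 28.54°.

≈ (29.2°N, 28.5°E)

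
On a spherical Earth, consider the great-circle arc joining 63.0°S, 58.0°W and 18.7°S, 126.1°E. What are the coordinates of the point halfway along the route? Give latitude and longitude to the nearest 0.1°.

≈ 67.8°S, 129.9°E

Write both endpoints as unit vectors p₁, p₂ with components (cos φ cos λ, cos φ sin λ, sin φ).
The central angle between the endpoints is δ = arccos(p₁·p₂) ≈ 1.715 rad (98.2°).
Interpolate at f = 1/2 with slerp weights a = sin((1−f)δ)/sin δ ≈ 0.764, b = sin(fδ)/sin δ ≈ 0.764.
p = a·p₁ + b·p₂ ≈ (-0.243, 0.291, -0.926); φ = arcsin(p_z) ≈ -67.76°, λ = atan2(p_y, p_x) ≈ 129.86°.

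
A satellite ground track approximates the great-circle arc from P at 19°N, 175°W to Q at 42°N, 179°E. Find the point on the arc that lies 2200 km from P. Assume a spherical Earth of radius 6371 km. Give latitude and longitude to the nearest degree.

Convert each endpoint to a unit vector on the sphere (x = cos φ cos λ, y = cos φ sin λ, z = sin φ).
The central angle between the endpoints is δ = arccos(p₁·p₂) ≈ 0.411 rad (23.6°). The total great-circle distance is δ·R ≈ 0.411 × 6371 ≈ 2620 km, so the target fraction is f = 2200/2620 ≈ 0.840.
Interpolate at f ≈ 0.840 with slerp weights a = sin((1−f)δ)/sin δ ≈ 0.165, b = sin(fδ)/sin δ ≈ 0.847.
p = a·p₁ + b·p₂ ≈ (-0.784, -0.003, 0.620); φ = arcsin(p_z) ≈ 38.34°, λ = atan2(p_y, p_x) ≈ -179.81°.

≈ 38°N, 180°E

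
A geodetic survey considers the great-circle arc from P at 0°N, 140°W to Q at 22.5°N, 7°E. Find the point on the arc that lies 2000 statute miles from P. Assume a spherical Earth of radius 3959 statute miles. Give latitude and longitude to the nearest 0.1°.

The haversine formula gives a central angle δ ≈ 2.457 rad (140.8°) between the endpoints. The total great-circle distance is δ·R ≈ 2.457 × 3959 ≈ 9728 mi, so the target fraction is f = 2000/9728 ≈ 0.206.
Interpolate at f ≈ 0.206 with slerp weights a = sin((1−f)δ)/sin δ ≈ 1.468, b = sin(fδ)/sin δ ≈ 0.766.
p = a·p₁ + b·p₂ ≈ (-0.423, -0.858, 0.293); φ = arcsin(p_z) ≈ 17.04°, λ = atan2(p_y, p_x) ≈ -116.24°.

≈ 17.0°N, 116.2°W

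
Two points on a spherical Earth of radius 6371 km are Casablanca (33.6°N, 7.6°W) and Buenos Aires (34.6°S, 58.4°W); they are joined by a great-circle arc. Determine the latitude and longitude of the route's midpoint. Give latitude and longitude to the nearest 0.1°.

≈ 0.6°S, 32.8°W

The haversine formula gives a central angle δ ≈ 1.451 rad (83.2°) between the endpoints.
Interpolate at f = 1/2 with slerp weights a = sin((1−f)δ)/sin δ ≈ 0.668, b = sin(fδ)/sin δ ≈ 0.668.
p = a·p₁ + b·p₂ ≈ (0.840, -0.542, -0.010); φ = arcsin(p_z) ≈ -0.55°, λ = atan2(p_y, p_x) ≈ -32.84°.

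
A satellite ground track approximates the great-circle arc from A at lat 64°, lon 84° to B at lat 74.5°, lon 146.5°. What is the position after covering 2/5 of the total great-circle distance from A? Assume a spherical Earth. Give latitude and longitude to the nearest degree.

Convert each endpoint to a unit vector on the sphere (x = cos φ cos λ, y = cos φ sin λ, z = sin φ).
The central angle between the endpoints is δ = arccos(p₁·p₂) ≈ 0.402 rad (23.0°).
Interpolate at f = 2/5 with slerp weights a = sin((1−f)δ)/sin δ ≈ 0.611, b = sin(fδ)/sin δ ≈ 0.409.
p = a·p₁ + b·p₂ ≈ (-0.063, 0.327, 0.943); φ = arcsin(p_z) ≈ 70.57°, λ = atan2(p_y, p_x) ≈ 100.96°.

≈ lat 71°, lon 101°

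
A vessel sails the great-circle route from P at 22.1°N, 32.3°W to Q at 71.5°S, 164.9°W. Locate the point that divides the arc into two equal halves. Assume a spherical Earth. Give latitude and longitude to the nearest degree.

Write both endpoints as unit vectors p₁, p₂ with components (cos φ cos λ, cos φ sin λ, sin φ).
The central angle between the endpoints is δ = arccos(p₁·p₂) ≈ 2.160 rad (123.8°).
Interpolate at f = 1/2 with slerp weights a = sin((1−f)δ)/sin δ ≈ 1.061, b = sin(fδ)/sin δ ≈ 1.061.
p = a·p₁ + b·p₂ ≈ (0.506, -0.613, -0.607); φ = arcsin(p_z) ≈ -37.37°, λ = atan2(p_y, p_x) ≈ -50.47°.

≈ 37°S, 50°W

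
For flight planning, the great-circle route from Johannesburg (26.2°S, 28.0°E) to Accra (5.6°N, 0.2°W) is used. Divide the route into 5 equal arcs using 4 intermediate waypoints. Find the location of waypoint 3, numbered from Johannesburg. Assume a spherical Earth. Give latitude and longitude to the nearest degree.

From cos δ = sin φ₁ sin φ₂ + cos φ₁ cos φ₂ cos Δλ, the central angle is δ ≈ 0.732 rad (41.9°).
Interpolate at f = 3/5 with slerp weights a = sin((1−f)δ)/sin δ ≈ 0.432, b = sin(fδ)/sin δ ≈ 0.636.
p = a·p₁ + b·p₂ ≈ (0.975, 0.180, -0.129); φ = arcsin(p_z) ≈ -7.39°, λ = atan2(p_y, p_x) ≈ 10.44°.

≈ (7°S, 10°E)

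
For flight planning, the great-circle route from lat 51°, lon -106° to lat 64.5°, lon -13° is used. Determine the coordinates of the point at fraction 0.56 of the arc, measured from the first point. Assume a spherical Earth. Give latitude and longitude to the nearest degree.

From cos δ = sin φ₁ sin φ₂ + cos φ₁ cos φ₂ cos Δλ, the central angle is δ ≈ 0.813 rad (46.6°).
Interpolate at f = 0.56 with slerp weights a = sin((1−f)δ)/sin δ ≈ 0.482, b = sin(fδ)/sin δ ≈ 0.605.
p = a·p₁ + b·p₂ ≈ (0.170, -0.350, 0.921); φ = arcsin(p_z) ≈ 67.08°, λ = atan2(p_y, p_x) ≈ -64.07°.

≈ lat 67°, lon -64°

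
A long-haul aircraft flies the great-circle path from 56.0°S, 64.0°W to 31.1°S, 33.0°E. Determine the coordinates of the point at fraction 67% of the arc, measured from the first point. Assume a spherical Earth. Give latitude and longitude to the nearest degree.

≈ 48°S, 13°E

The haversine formula gives a central angle δ ≈ 1.192 rad (68.3°) between the endpoints.
Interpolate at f = 0.67 with slerp weights a = sin((1−f)δ)/sin δ ≈ 0.413, b = sin(fδ)/sin δ ≈ 0.771.
p = a·p₁ + b·p₂ ≈ (0.655, 0.152, -0.740); φ = arcsin(p_z) ≈ -47.75°, λ = atan2(p_y, p_x) ≈ 13.09°.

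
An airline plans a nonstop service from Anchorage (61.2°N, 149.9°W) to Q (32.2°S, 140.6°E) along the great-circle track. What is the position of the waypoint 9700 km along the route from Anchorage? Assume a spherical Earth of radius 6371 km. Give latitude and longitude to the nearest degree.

≈ (13°S, 151°E)

From cos δ = sin φ₁ sin φ₂ + cos φ₁ cos φ₂ cos Δλ, the central angle is δ ≈ 1.901 rad (108.9°). The total great-circle distance is δ·R ≈ 1.901 × 6371 ≈ 12111 km, so the target fraction is f = 9700/12111 ≈ 0.801.
Interpolate at f ≈ 0.801 with slerp weights a = sin((1−f)δ)/sin δ ≈ 0.391, b = sin(fδ)/sin δ ≈ 1.056.
p = a·p₁ + b·p₂ ≈ (-0.853, 0.473, -0.220); φ = arcsin(p_z) ≈ -12.73°, λ = atan2(p_y, p_x) ≈ 151.01°.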